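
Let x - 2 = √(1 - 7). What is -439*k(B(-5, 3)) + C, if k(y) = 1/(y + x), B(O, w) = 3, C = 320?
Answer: 7725/31 + 439*I*√6/31 ≈ 249.19 + 34.688*I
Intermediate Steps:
x = 2 + I*√6 (x = 2 + √(1 - 7) = 2 + √(-6) = 2 + I*√6 ≈ 2.0 + 2.4495*I)
k(y) = 1/(2 + y + I*√6) (k(y) = 1/(y + (2 + I*√6)) = 1/(2 + y + I*√6))
-439*k(B(-5, 3)) + C = -439/(2 + 3 + I*√6) + 320 = -439/(5 + I*√6) + 320 = 320 - 439/(5 + I*√6)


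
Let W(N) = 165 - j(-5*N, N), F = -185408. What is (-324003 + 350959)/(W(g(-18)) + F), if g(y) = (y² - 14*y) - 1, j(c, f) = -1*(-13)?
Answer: -6739/46314 ≈ -0.14551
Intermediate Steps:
j(c, f) = 13
g(y) = -1 + y² - 14*y
W(N) = 152 (W(N) = 165 - 1*13 = 165 - 13 = 152)
(-324003 + 350959)/(W(g(-18)) + F) = (-324003 + 350959)/(152 - 185408) = 26956/(-185256) = 26956*(-1/185256) = -6739/46314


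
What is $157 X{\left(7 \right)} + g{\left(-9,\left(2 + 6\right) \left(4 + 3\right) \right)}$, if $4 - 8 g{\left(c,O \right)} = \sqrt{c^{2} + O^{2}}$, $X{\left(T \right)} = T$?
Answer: $\frac{2199}{2} - \frac{\sqrt{3217}}{8} \approx 1092.4$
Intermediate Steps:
$g{\left(c,O \right)} = \frac{1}{2} - \frac{\sqrt{O^{2} + c^{2}}}{8}$ ($g{\left(c,O \right)} = \frac{1}{2} - \frac{\sqrt{c^{2} + O^{2}}}{8} = \frac{1}{2} - \frac{\sqrt{O^{2} + c^{2}}}{8}$)
$157 X{\left(7 \right)} + g{\left(-9,\left(2 + 6\right) \left(4 + 3\right) \right)} = 157 \cdot 7 + \left(\frac{1}{2} - \frac{\sqrt{\left(\left(2 + 6\right) \left(4 + 3\right)\right)^{2} + \left(-9\right)^{2}}}{8}\right) = 1099 + \left(\frac{1}{2} - \frac{\sqrt{\left(8 \cdot 7\right)^{2} + 81}}{8}\right) = 1099 + \left(\frac{1}{2} - \frac{\sqrt{56^{2} + 81}}{8}\right) = 1099 + \left(\frac{1}{2} - \frac{\sqrt{3136 + 81}}{8}\right) = 1099 + \left(\frac{1}{2} - \frac{\sqrt{3217}}{8}\right) = \frac{2199}{2} - \frac{\sqrt{3217}}{8}$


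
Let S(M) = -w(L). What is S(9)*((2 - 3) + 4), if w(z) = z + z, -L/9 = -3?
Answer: -162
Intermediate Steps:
L = 27 (L = -9*(-3) = 27)
w(z) = 2*z
S(M) = -54 (S(M) = -2*27 = -1*54 = -54)
S(9)*((2 - 3) + 4) = -54*((2 - 3) + 4) = -54*(-1 + 4) = -54*3 = -162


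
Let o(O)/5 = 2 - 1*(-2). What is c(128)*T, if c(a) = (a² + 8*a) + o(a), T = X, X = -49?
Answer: -853972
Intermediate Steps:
o(O) = 20 (o(O) = 5*(2 - 1*(-2)) = 5*(2 + 2) = 5*4 = 20)
T = -49
c(a) = 20 + a² + 8*a (c(a) = (a² + 8*a) + 20 = 20 + a² + 8*a)
c(128)*T = (20 + 128² + 8*128)*(-49) = (20 + 16384 + 1024)*(-49) = 17428*(-49) = -853972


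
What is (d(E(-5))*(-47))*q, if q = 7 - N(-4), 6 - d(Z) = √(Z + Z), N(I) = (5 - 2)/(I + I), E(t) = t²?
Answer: -8319/4 + 13865*√2/8 ≈ 371.26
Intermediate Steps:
N(I) = 3/(2*I) (N(I) = 3/((2*I)) = 3*(1/(2*I)) = 3/(2*I))
d(Z) = 6 - √2*√Z (d(Z) = 6 - √(Z + Z) = 6 - √(2*Z) = 6 - √2*√Z)
q = 59/8 (q = 7 - 3/(2*(-4)) = 7 - 3*(-1)/(2*4) = 7 - 1*(-3/8) = 7 + 3/8 = 59/8 ≈ 7.3750)
(d(E(-5))*(-47))*q = ((6 - √2*√((-5)²))*(-47))*(59/8) = ((6 - √2*√25)*(-47))*(59/8) = ((6 - 1*√2*5)*(-47))*(59/8) = ((6 - 5*√2)*(-47))*(59/8) = (-282 + 235*√2)*(59/8) = -8319/4 + 13865*√2/8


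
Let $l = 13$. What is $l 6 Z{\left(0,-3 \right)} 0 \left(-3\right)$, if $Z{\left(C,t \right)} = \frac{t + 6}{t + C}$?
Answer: $0$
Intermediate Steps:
$Z{\left(C,t \right)} = \frac{6 + t}{C + t}$
$l 6 Z{\left(0,-3 \right)} 0 \left(-3\right) = 13 \cdot 6 \frac{6 - 3}{0 - 3} \cdot 0 \left(-3\right) = 78 \frac{1}{-3} \cdot 3 \cdot 0 = 78 \left(\left(- \frac{1}{3}\right) 3\right) 0 = 78 \left(-1\right) 0 = \left(-78\right) 0 = 0$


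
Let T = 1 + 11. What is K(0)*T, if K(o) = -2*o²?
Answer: 0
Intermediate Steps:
T = 12
K(0)*T = -2*0²*12 = -2*0*12 = 0*12 = 0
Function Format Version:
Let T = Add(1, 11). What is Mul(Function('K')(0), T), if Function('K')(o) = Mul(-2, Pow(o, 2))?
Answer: 0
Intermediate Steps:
T = 12
Mul(Function('K')(0), T) = Mul(Mul(-2, Pow(0, 2)), 12) = Mul(Mul(-2, 0), 12) = Mul(0, 12) = 0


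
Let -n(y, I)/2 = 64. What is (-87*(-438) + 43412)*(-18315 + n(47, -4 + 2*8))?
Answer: -1503436474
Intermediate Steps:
n(y, I) = -128 (n(y, I) = -2*64 = -128)
(-87*(-438) + 43412)*(-18315 + n(47, -4 + 2*8)) = (-87*(-438) + 43412)*(-18315 - 128) = (38106 + 43412)*(-18443) = 81518*(-18443) = -1503436474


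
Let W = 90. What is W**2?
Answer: 8100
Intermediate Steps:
W**2 = 90**2 = 8100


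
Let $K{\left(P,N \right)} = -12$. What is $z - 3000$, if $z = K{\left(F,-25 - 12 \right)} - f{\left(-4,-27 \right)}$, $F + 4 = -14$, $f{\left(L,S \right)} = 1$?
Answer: $-3013$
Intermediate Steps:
$F = -18$ ($F = -4 - 14 = -18$)
$z = -13$ ($z = -12 - 1 = -13$)
$z - 3000 = -13 - 3000 = -3013$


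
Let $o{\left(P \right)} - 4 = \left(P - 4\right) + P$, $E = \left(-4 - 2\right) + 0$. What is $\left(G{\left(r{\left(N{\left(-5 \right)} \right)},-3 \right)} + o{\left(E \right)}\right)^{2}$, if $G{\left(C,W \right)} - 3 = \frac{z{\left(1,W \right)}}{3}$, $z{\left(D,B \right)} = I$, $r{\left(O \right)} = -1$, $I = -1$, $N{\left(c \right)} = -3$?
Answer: $\frac{784}{9} \approx 87.111$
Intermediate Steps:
$z{\left(D,B \right)} = -1$
$G{\left(C,W \right)} = \frac{8}{3}$ ($G{\left(C,W \right)} = 3 - \frac{1}{3} = \frac{8}{3}$)
$E = -6$ ($E = -6 + 0 = -6$)
$o{\left(P \right)} = 2 P$ ($o{\left(P \right)} = 4 + \left(\left(P - 4\right) + P\right) = 4 + \left(\left(-4 + P\right) + P\right) = 4 + \left(-4 + 2 P\right) = 2 P$)
$\left(G{\left(r{\left(N{\left(-5 \right)} \right)},-3 \right)} + o{\left(E \right)}\right)^{2} = \left(\frac{8}{3} + 2 \left(-6\right)\right)^{2} = \left(\frac{8}{3} - 12\right)^{2} = \left(- \frac{28}{3}\right)^{2} = \frac{784}{9}$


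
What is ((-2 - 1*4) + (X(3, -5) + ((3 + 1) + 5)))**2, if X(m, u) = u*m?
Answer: 144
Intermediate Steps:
X(m, u) = m*u
((-2 - 1*4) + (X(3, -5) + ((3 + 1) + 5)))**2 = ((-2 - 1*4) + (3*(-5) + ((3 + 1) + 5)))**2 = ((-2 - 4) + (-15 + (4 + 5)))**2 = (-6 + (-15 + 9))**2 = (-6 - 6)**2 = (-12)**2 = 144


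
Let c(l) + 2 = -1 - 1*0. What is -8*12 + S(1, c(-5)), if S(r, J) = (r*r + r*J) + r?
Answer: -97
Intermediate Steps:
c(l) = -3 (c(l) = -2 + (-1 - 1*0) = -2 + (-1 + 0) = -2 - 1 = -3)
S(r, J) = r + r² + J*r (S(r, J) = (r² + J*r) + r = r + r² + J*r)
-8*12 + S(1, c(-5)) = -8*12 + 1*(1 - 3 + 1) = -96 + 1*(-1) = -96 - 1 = -97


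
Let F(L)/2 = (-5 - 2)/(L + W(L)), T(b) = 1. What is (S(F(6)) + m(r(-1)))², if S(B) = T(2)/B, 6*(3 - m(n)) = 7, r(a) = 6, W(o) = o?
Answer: 1681/1764 ≈ 0.95295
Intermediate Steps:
m(n) = 11/6 (m(n) = 3 - ⅙*7 = 3 - 7/6 = 11/6)
F(L) = -7/L (F(L) = 2*((-5 - 2)/(L + L)) = 2*(-7*1/(2*L)) = 2*(-7/(2*L)) = -7/L)
S(B) = 1/B
(S(F(6)) + m(r(-1)))² = (1/(-7/6) + 11/6)² = (-6/7 + 11/6)² = (41/42)² = 1681/1764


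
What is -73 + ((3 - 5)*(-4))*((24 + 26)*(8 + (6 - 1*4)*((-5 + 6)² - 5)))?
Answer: -73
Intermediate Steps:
-73 + ((3 - 5)*(-4))*((24 + 26)*(8 + (6 - 1*4)*((-5 + 6)² - 5))) = -73 + (-2*(-4))*(50*(8 + (6 - 4)*(1² - 5))) = -73 + 8*(50*(8 + 2*(1 - 5))) = -73 + 8*(50*(8 + 2*(-4))) = -73 + 8*(50*(8 - 8)) = -73 + 8*(50*0) = -73 + 8*0 = -73 + 0 = -73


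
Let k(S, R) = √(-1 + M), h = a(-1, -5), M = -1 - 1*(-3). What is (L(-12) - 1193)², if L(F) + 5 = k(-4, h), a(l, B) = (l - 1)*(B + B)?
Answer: 1432809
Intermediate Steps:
M = 2 (M = -1 + 3 = 2)
a(l, B) = 2*B*(-1 + l) (a(l, B) = (-1 + l)*(2*B) = 2*B*(-1 + l))
h = 20 (h = 2*(-5)*(-1 - 1) = 2*(-5)*(-2) = 20)
k(S, R) = 1 (k(S, R) = √(-1 + 2) = √1 = 1)
L(F) = -4 (L(F) = -5 + 1 = -4)
(L(-12) - 1193)² = (-4 - 1193)² = (-1197)² = 1432809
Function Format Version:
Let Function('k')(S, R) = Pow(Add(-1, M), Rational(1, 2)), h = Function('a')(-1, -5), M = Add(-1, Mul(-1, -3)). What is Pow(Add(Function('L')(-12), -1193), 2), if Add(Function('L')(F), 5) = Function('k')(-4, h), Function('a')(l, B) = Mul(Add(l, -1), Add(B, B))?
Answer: 1432809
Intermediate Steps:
M = 2 (M = Add(-1, 3) = 2)
Function('a')(l, B) = Mul(2, B, Add(-1, l)) (Function('a')(l, B) = Mul(Add(-1, l), Mul(2, B)) = Mul(2, B, Add(-1, l)))
h = 20 (h = Mul(2, -5, Add(-1, -1)) = Mul(2, -5, -2) = 20)
Function('k')(S, R) = 1 (Function('k')(S, R) = Pow(Add(-1, 2), Rational(1, 2)) = Pow(1, Rational(1, 2)) = 1)
Function('L')(F) = -4 (Function('L')(F) = Add(-5, 1) = -4)
Pow(Add(Function('L')(-12), -1193), 2) = Pow(Add(-4, -1193), 2) = Pow(-1197, 2) = 1432809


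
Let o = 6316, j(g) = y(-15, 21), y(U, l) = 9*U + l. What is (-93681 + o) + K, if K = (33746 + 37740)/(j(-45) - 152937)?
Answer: -13371372101/153051 ≈ -87366.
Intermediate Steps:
y(U, l) = l + 9*U
j(g) = -114 (j(g) = 21 + 9*(-15) = 21 - 135 = -114)
K = -71486/153051 (K = (33746 + 37740)/(-114 - 152937) = 71486/(-153051) = 71486*(-1/153051) = -71486/153051 ≈ -0.46707)
(-93681 + o) + K = (-93681 + 6316) - 71486/153051 = -87365 - 71486/153051 = -13371372101/153051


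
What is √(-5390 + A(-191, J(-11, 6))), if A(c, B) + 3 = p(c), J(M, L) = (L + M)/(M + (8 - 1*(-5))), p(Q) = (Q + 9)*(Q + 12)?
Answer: √27185 ≈ 164.88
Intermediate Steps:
p(Q) = (9 + Q)*(12 + Q)
J(M, L) = (L + M)/(13 + M) (J(M, L) = (L + M)/(M + (8 + 5)) = (L + M)/(M + 13) = (L + M)/(13 + M))
A(c, B) = 105 + c² + 21*c (A(c, B) = -3 + (108 + c² + 21*c) = 105 + c² + 21*c)
√(-5390 + A(-191, J(-11, 6))) = √(-5390 + (105 + (-191)² + 21*(-191))) = √(-5390 + (105 + 36481 - 4011)) = √(-5390 + 32575) = √27185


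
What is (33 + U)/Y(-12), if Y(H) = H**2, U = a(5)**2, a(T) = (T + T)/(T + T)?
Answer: 17/72 ≈ 0.23611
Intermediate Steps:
a(T) = 1 (a(T) = (2*T)/((2*T)) = (2*T)*(1/(2*T)) = 1)
U = 1 (U = 1**2 = 1)
(33 + U)/Y(-12) = (33 + 1)/((-12)**2) = 34/144 = (1/144)*34 = 17/72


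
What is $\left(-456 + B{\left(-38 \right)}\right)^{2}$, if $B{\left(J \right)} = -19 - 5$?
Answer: $230400$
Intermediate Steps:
$B{\left(J \right)} = -24$
$\left(-456 + B{\left(-38 \right)}\right)^{2} = \left(-456 - 24\right)^{2} = \left(-480\right)^{2} = 230400$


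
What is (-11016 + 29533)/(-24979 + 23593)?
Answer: -18517/1386 ≈ -13.360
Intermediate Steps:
(-11016 + 29533)/(-24979 + 23593) = 18517/(-1386) = 18517*(-1/1386) = -18517/1386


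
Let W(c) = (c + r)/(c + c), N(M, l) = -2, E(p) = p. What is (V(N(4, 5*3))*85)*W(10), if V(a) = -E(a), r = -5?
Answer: 85/2 ≈ 42.500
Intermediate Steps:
W(c) = (-5 + c)/(2*c) (W(c) = (c - 5)/(c + c) = (-5 + c)/((2*c)) = (-5 + c)*(1/(2*c)) = (-5 + c)/(2*c))
V(a) = -a
(V(N(4, 5*3))*85)*W(10) = (-1*(-2)*85)*((½)*(-5 + 10)/10) = (2*85)*((½)*(⅒)*5) = 170*(¼) = 85/2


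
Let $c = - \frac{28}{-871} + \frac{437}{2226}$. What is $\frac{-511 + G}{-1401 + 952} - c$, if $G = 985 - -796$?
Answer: $- \frac{2661221215}{870541854} \approx -3.057$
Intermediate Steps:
$G = 1781$ ($G = 985 + 796 = 1781$)
$c = \frac{442955}{1938846}$ ($c = \left(-28\right) \left(- \frac{1}{871}\right) + 437 \cdot \frac{1}{2226} = \frac{28}{871} + \frac{437}{2226} = \frac{442955}{1938846} \approx 0.22846$)
$\frac{-511 + G}{-1401 + 952} - c = \frac{-511 + 1781}{-1401 + 952} - \frac{442955}{1938846} = \frac{1270}{-449} - \frac{442955}{1938846} = 1270 \left(- \frac{1}{449}\right) - \frac{442955}{1938846} = - \frac{1270}{449} - \frac{442955}{1938846} = - \frac{2661221215}{870541854}$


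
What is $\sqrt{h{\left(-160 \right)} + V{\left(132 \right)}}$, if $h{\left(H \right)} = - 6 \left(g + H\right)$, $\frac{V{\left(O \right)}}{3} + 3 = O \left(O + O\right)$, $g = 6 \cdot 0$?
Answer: $\sqrt{105495} \approx 324.8$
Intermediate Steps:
$g = 0$
$V{\left(O \right)} = -9 + 6 O^{2}$ ($V{\left(O \right)} = -9 + 3 O \left(O + O\right) = -9 + 3 O 2 O = -9 + 3 \cdot 2 O^{2} = -9 + 6 O^{2}$)
$h{\left(H \right)} = - 6 H$ ($h{\left(H \right)} = - 6 \left(0 + H\right) = - 6 H$)
$\sqrt{h{\left(-160 \right)} + V{\left(132 \right)}} = \sqrt{\left(-6\right) \left(-160\right) - \left(9 - 6 \cdot 132^{2}\right)} = \sqrt{960 + \left(-9 + 6 \cdot 17424\right)} = \sqrt{960 + \left(-9 + 104544\right)} = \sqrt{960 + 104535} = \sqrt{105495}$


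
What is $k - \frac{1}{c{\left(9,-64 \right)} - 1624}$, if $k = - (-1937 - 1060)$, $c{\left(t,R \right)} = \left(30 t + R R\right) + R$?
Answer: $\frac{8025965}{2678} \approx 2997.0$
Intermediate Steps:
$c{\left(t,R \right)} = R + R^{2} + 30 t$ ($c{\left(t,R \right)} = \left(30 t + R^{2}\right) + R = \left(R^{2} + 30 t\right) + R = R + R^{2} + 30 t$)
$k = 2997$ ($k = - (-1937 - 1060) = \left(-1\right) \left(-2997\right) = 2997$)
$k - \frac{1}{c{\left(9,-64 \right)} - 1624} = 2997 - \frac{1}{\left(-64 + \left(-64\right)^{2} + 30 \cdot 9\right) - 1624} = 2997 - \frac{1}{\left(-64 + 4096 + 270\right) - 1624} = 2997 - \frac{1}{4302 - 1624} = 2997 - \frac{1}{2678} = \frac{8025965}{2678}$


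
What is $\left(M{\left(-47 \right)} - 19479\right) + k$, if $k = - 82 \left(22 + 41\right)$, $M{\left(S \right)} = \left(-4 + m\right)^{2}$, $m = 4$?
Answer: $-24645$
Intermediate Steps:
$M{\left(S \right)} = 0$ ($M{\left(S \right)} = \left(-4 + 4\right)^{2} = 0^{2} = 0$)
$k = -5166$ ($k = \left(-82\right) 63 = -5166$)
$\left(M{\left(-47 \right)} - 19479\right) + k = \left(0 - 19479\right) - 5166 = -19479 - 5166 = -24645$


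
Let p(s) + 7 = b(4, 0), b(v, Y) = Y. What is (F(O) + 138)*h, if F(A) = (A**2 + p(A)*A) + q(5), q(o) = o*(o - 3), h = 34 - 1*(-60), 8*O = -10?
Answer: 119051/8 ≈ 14881.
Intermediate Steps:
O = -5/4 (O = (1/8)*(-10) = -5/4 ≈ -1.2500)
h = 94 (h = 34 + 60 = 94)
p(s) = -7 (p(s) = -7 + 0 = -7)
q(o) = o*(-3 + o)
F(A) = 10 + A**2 - 7*A (F(A) = (A**2 - 7*A) + 5*(-3 + 5) = (A**2 - 7*A) + 5*2 = (A**2 - 7*A) + 10 = 10 + A**2 - 7*A)
(F(O) + 138)*h = ((10 + (-5/4)**2 - 7*(-5/4)) + 138)*94 = ((10 + 25/16 + 35/4) + 138)*94 = (325/16 + 138)*94 = (2533/16)*94 = 119051/8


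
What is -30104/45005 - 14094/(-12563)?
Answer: 256103918/565397815 ≈ 0.45296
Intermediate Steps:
-30104/45005 - 14094/(-12563) = -30104*1/45005 - 14094*(-1/12563) = -30104/45005 + 14094/12563 = 256103918/565397815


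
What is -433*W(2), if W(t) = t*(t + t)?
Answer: -3464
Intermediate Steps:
W(t) = 2*t² (W(t) = t*(2*t) = 2*t²)
-433*W(2) = -866*2² = -866*4 = -433*8 = -3464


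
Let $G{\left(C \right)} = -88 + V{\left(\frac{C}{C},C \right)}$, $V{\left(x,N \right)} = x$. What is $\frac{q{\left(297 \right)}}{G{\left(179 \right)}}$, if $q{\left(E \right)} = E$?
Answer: $- \frac{99}{29} \approx -3.4138$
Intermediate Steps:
$G{\left(C \right)} = -87$ ($G{\left(C \right)} = -88 + \frac{C}{C} = -88 + 1 = -87$)
$\frac{q{\left(297 \right)}}{G{\left(179 \right)}} = \frac{297}{-87} = 297 \left(- \frac{1}{87}\right) = - \frac{99}{29}$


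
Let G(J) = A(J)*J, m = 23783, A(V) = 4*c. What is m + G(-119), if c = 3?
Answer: 22355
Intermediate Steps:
A(V) = 12 (A(V) = 4*3 = 12)
G(J) = 12*J
m + G(-119) = 23783 + 12*(-119) = 23783 - 1428 = 22355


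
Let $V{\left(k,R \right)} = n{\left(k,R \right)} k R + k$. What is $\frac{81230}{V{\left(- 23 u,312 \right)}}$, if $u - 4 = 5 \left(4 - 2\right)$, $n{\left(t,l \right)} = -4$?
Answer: $\frac{40615}{200767} \approx 0.2023$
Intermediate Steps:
$u = 14$ ($u = 4 + 5 \left(4 - 2\right) = 4 + 5 \cdot 2 = 4 + 10 = 14$)
$V{\left(k,R \right)} = k - 4 R k$ ($V{\left(k,R \right)} = - 4 k R + k = - 4 R k + k = k - 4 R k$)
$\frac{81230}{V{\left(- 23 u,312 \right)}} = \frac{81230}{\left(-23\right) 14 \left(1 - 1248\right)} = \frac{81230}{\left(-322\right) \left(1 - 1248\right)} = \frac{81230}{\left(-322\right) \left(-1247\right)} = \frac{81230}{401534} = 81230 \cdot \frac{1}{401534} = \frac{40615}{200767}$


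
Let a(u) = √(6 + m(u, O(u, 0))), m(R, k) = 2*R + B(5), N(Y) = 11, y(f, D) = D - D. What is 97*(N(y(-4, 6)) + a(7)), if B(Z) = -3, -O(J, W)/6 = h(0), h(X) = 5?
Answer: 1067 + 97*√17 ≈ 1466.9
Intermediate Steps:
O(J, W) = -30 (O(J, W) = -6*5 = -30)
y(f, D) = 0
m(R, k) = -3 + 2*R (m(R, k) = 2*R - 3 = -3 + 2*R)
a(u) = √(3 + 2*u) (a(u) = √(6 + (-3 + 2*u)) = √(3 + 2*u))
97*(N(y(-4, 6)) + a(7)) = 97*(11 + √(3 + 2*7)) = 97*(11 + √(3 + 14)) = 97*(11 + √17) = 1067 + 97*√17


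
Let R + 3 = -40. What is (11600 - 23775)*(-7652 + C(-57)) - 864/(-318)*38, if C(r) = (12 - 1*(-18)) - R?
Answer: 4890544697/53 ≈ 9.2274e+7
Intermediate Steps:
R = -43 (R = -3 - 40 = -43)
C(r) = 73 (C(r) = (12 - 1*(-18)) - 1*(-43) = (12 + 18) + 43 = 30 + 43 = 73)
(11600 - 23775)*(-7652 + C(-57)) - 864/(-318)*38 = (11600 - 23775)*(-7652 + 73) - 864/(-318)*38 = -12175*(-7579) - 864*(-1/318)*38 = 92274325 - (-144)*38/53 = 92274325 - 1*(-5472/53) = 92274325 + 5472/53 = 4890544697/53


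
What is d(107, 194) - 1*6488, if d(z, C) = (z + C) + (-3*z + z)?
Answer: -6401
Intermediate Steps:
d(z, C) = C - z (d(z, C) = (C + z) - 2*z = C - z)
d(107, 194) - 1*6488 = (194 - 1*107) - 1*6488 = (194 - 107) - 6488 = 87 - 6488 = -6401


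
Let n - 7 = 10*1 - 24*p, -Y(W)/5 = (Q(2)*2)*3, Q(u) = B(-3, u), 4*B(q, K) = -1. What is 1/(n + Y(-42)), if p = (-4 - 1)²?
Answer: -2/1151 ≈ -0.0017376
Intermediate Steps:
B(q, K) = -¼ (B(q, K) = (¼)*(-1) = -¼)
Q(u) = -¼
p = 25 (p = (-5)² = 25)
Y(W) = 15/2 (Y(W) = -5*(-¼*2)*3 = -(-5)*3/2 = -5*(-3/2) = 15/2)
n = -583 (n = 7 + (10*1 - 24*25) = 7 + (10 - 600) = 7 - 590 = -583)
1/(n + Y(-42)) = 1/(-583 + 15/2) = 1/(-1151/2) = -2/1151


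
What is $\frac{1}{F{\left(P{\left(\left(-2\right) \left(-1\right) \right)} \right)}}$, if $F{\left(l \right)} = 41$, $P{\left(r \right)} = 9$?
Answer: $\frac{1}{41} \approx 0.02439$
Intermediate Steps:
$\frac{1}{F{\left(P{\left(\left(-2\right) \left(-1\right) \right)} \right)}} = \frac{1}{41}$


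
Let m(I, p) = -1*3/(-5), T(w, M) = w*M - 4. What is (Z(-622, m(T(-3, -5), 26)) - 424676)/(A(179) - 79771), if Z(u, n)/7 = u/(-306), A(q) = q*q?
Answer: 64973251/7302690 ≈ 8.8972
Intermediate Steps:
A(q) = q²
T(w, M) = -4 + M*w (T(w, M) = M*w - 4 = -4 + M*w)
m(I, p) = ⅗ (m(I, p) = -3*(-⅕) = ⅗)
Z(u, n) = -7*u/306 (Z(u, n) = 7*(u/(-306)) = 7*(u*(-1/306)) = 7*(-u/306) = -7*u/306)
(Z(-622, m(T(-3, -5), 26)) - 424676)/(A(179) - 79771) = (-7/306*(-622) - 424676)/(179² - 79771) = (2177/153 - 424676)/(32041 - 79771) = -64973251/153/(-47730) = -64973251/153*(-1/47730) = 64973251/7302690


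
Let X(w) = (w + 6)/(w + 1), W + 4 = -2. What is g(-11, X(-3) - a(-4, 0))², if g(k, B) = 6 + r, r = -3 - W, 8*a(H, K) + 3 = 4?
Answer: 81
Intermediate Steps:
W = -6 (W = -4 - 2 = -6)
a(H, K) = ⅛ (a(H, K) = -3/8 + (⅛)*4 = -3/8 + ½ = ⅛)
r = 3 (r = -3 - 1*(-6) = -3 + 6 = 3)
X(w) = (6 + w)/(1 + w)
g(k, B) = 9 (g(k, B) = 6 + 3 = 9)
g(-11, X(-3) - a(-4, 0))² = 9² = 81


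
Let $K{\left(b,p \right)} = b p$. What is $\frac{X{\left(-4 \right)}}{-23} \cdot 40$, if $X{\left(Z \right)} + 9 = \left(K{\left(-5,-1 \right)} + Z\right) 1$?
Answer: $\frac{320}{23} \approx 13.913$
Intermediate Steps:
$X{\left(Z \right)} = -4 + Z$ ($X{\left(Z \right)} = -9 + \left(\left(-5\right) \left(-1\right) + Z\right) 1 = -9 + \left(5 + Z\right) 1 = -9 + \left(5 + Z\right) = -4 + Z$)
$\frac{X{\left(-4 \right)}}{-23} \cdot 40 = \frac{-4 - 4}{-23} \cdot 40 = \left(-8\right) \left(- \frac{1}{23}\right) 40 = \frac{8}{23} \cdot 40 = \frac{320}{23}$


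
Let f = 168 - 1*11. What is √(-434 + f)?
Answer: I*√277 ≈ 16.643*I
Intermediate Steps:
f = 157 (f = 168 - 11 = 157)
√(-434 + f) = √(-434 + 157) = √(-277) = I*√277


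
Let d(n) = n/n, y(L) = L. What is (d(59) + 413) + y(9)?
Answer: 423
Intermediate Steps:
d(n) = 1
(d(59) + 413) + y(9) = (1 + 413) + 9 = 414 + 9 = 423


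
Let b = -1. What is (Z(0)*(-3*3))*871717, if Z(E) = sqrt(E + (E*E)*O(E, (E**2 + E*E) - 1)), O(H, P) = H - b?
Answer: 0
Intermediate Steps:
O(H, P) = 1 + H (O(H, P) = H - 1*(-1) = H + 1 = 1 + H)
Z(E) = sqrt(E + E**2*(1 + E)) (Z(E) = sqrt(E + (E*E)*(1 + E)) = sqrt(E + E**2*(1 + E)))
(Z(0)*(-3*3))*871717 = (sqrt(0*(1 + 0*(1 + 0)))*(-3*3))*871717 = (sqrt(0*(1 + 0*1))*(-9))*871717 = (sqrt(0*(1 + 0))*(-9))*871717 = (sqrt(0*1)*(-9))*871717 = (sqrt(0)*(-9))*871717 = (0*(-9))*871717 = 0*871717 = 0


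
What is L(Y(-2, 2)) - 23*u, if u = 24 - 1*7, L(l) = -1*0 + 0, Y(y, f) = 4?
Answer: -391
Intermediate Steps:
L(l) = 0 (L(l) = 0 + 0 = 0)
u = 17 (u = 24 - 7 = 17)
L(Y(-2, 2)) - 23*u = 0 - 23*17 = 0 - 391 = -391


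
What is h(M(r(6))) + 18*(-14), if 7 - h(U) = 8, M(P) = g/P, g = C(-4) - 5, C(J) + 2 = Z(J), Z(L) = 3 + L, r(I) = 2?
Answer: -253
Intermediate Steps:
C(J) = 1 + J (C(J) = -2 + (3 + J) = 1 + J)
g = -8 (g = (1 - 4) - 5 = -3 - 5 = -8)
M(P) = -8/P
h(U) = -1 (h(U) = 7 - 1*8 = 7 - 8 = -1)
h(M(r(6))) + 18*(-14) = -1 + 18*(-14) = -1 - 252 = -253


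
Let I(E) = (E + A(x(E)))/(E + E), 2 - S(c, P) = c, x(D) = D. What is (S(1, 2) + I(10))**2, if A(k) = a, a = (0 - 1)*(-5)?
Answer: 49/16 ≈ 3.0625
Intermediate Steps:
S(c, P) = 2 - c
a = 5 (a = -1*(-5) = 5)
A(k) = 5
I(E) = (5 + E)/(2*E) (I(E) = (E + 5)/(E + E) = (5 + E)/((2*E)) = (5 + E)*(1/(2*E)) = (5 + E)/(2*E))
(S(1, 2) + I(10))**2 = ((2 - 1*1) + (1/2)*(5 + 10)/10)**2 = ((2 - 1) + (1/2)*(1/10)*15)**2 = (1 + 3/4)**2 = (7/4)**2 = 49/16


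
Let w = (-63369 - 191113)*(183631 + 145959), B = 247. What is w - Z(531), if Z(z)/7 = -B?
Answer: -83874720651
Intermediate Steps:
Z(z) = -1729 (Z(z) = 7*(-1*247) = 7*(-247) = -1729)
w = -83874722380 (w = -254482*329590 = -83874722380)
w - Z(531) = -83874722380 - 1*(-1729) = -83874722380 + 1729 = -83874720651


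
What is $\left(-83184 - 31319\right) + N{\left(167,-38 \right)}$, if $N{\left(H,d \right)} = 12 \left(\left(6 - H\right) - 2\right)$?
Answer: $-116459$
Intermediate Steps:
$N{\left(H,d \right)} = 48 - 12 H$ ($N{\left(H,d \right)} = 12 \left(4 - H\right) = 48 - 12 H$)
$\left(-83184 - 31319\right) + N{\left(167,-38 \right)} = \left(-83184 - 31319\right) + \left(48 - 2004\right) = -114503 + \left(48 - 2004\right) = -114503 - 1956 = -116459$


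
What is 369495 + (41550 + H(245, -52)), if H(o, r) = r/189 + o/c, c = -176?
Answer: 13672945423/33264 ≈ 4.1104e+5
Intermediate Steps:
H(o, r) = -o/176 + r/189 (H(o, r) = r/189 + o/(-176) = r*(1/189) + o*(-1/176) = r/189 - o/176 = -o/176 + r/189)
369495 + (41550 + H(245, -52)) = 369495 + (41550 + (-1/176*245 + (1/189)*(-52))) = 369495 + (41550 + (-245/176 - 52/189)) = 369495 + (41550 - 55457/33264) = 369495 + 1382063743/33264 = 13672945423/33264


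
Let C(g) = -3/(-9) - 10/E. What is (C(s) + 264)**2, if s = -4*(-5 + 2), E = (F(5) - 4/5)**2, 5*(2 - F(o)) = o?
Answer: 1849/9 ≈ 205.44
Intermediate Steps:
F(o) = 2 - o/5
E = 1/25 (E = ((2 - 1/5*5) - 4/5)**2 = ((2 - 1) - 4*1/5)**2 = (1 - 4/5)**2 = (1/5)**2 = 1/25 ≈ 0.040000)
s = 12 (s = -4*(-3) = 12)
C(g) = -749/3 (C(g) = -3/(-9) - 10/1/25 = -3*(-1/9) - 10*25 = 1/3 - 250 = -749/3)
(C(s) + 264)**2 = (-749/3 + 264)**2 = (43/3)**2 = 1849/9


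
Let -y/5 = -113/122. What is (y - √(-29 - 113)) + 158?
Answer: 19841/122 - I*√142 ≈ 162.63 - 11.916*I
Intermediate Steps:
y = 565/122 (y = -(-565)/122 = -5*(-113/122) = 565/122 ≈ 4.6311)
(y - √(-29 - 113)) + 158 = (565/122 - √(-29 - 113)) + 158 = (565/122 - √(-142)) + 158 = (565/122 - I*√142) + 158 = 19841/122 - I*√142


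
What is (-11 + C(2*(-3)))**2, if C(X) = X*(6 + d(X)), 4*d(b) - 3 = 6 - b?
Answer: 19321/4 ≈ 4830.3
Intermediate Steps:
d(b) = 9/4 - b/4 (d(b) = 3/4 + (6 - b)/4 = 3/4 + (3/2 - b/4) = 9/4 - b/4)
C(X) = X*(33/4 - X/4) (C(X) = X*(6 + (9/4 - X/4)) = X*(33/4 - X/4))
(-11 + C(2*(-3)))**2 = (-11 + (2*(-3))*(33 - 2*(-3))/4)**2 = (-11 + (1/4)*(-6)*(33 - 1*(-6)))**2 = (-11 + (1/4)*(-6)*(33 + 6))**2 = (-11 + (1/4)*(-6)*39)**2 = (-11 - 117/2)**2 = (-139/2)**2 = 19321/4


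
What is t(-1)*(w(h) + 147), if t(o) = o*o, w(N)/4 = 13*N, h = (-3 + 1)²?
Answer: 355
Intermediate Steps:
h = 4 (h = (-2)² = 4)
w(N) = 52*N (w(N) = 4*(13*N) = 52*N)
t(o) = o²
t(-1)*(w(h) + 147) = (-1)²*(52*4 + 147) = 1*(208 + 147) = 1*355 = 355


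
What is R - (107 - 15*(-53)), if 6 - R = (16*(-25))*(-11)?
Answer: -5296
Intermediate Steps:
R = -4394 (R = 6 - 16*(-25)*(-11) = 6 - (-400)*(-11) = 6 - 1*4400 = 6 - 4400 = -4394)
R - (107 - 15*(-53)) = -4394 - (107 - 15*(-53)) = -4394 - (107 + 795) = -4394 - 1*902 = -4394 - 902 = -5296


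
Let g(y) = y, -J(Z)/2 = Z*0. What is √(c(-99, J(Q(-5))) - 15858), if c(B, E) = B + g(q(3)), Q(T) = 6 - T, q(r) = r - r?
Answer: 9*I*√197 ≈ 126.32*I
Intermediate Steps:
q(r) = 0
J(Z) = 0 (J(Z) = -2*Z*0 = -2*0 = 0)
c(B, E) = B (c(B, E) = B + 0 = B)
√(c(-99, J(Q(-5))) - 15858) = √(-99 - 15858) = √(-15957) = 9*I*√197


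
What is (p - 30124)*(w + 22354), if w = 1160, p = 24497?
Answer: -132313278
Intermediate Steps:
(p - 30124)*(w + 22354) = (24497 - 30124)*(1160 + 22354) = -5627*23514 = -132313278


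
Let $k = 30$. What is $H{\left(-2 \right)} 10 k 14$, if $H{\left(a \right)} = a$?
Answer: $-8400$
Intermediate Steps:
$H{\left(-2 \right)} 10 k 14 = \left(-2\right) 10 \cdot 30 \cdot 14 = \left(-20\right) 30 \cdot 14 = \left(-600\right) 14 = -8400$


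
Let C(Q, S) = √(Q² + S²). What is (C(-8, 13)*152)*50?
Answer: 7600*√233 ≈ 1.1601e+5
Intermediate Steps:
(C(-8, 13)*152)*50 = (√((-8)² + 13²)*152)*50 = (√(64 + 169)*152)*50 = (√233*152)*50 = (152*√233)*50 = 7600*√233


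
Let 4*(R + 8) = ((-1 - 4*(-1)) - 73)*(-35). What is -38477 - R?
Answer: -78163/2 ≈ -39082.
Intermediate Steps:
R = 1209/2 (R = -8 + (((-1 - 4*(-1)) - 73)*(-35))/4 = -8 + (((-1 + 4) - 73)*(-35))/4 = -8 + ((3 - 73)*(-35))/4 = -8 + (-70*(-35))/4 = -8 + (¼)*2450 = -8 + 1225/2 = 1209/2 ≈ 604.50)
-38477 - R = -38477 - 1*1209/2 = -38477 - 1209/2 = -78163/2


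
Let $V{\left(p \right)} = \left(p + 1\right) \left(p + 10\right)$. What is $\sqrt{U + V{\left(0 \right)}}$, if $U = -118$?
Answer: $6 i \sqrt{3} \approx 10.392 i$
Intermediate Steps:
$V{\left(p \right)} = \left(1 + p\right) \left(10 + p\right)$
$\sqrt{U + V{\left(0 \right)}} = \sqrt{-118 + \left(10 + 0^{2} + 11 \cdot 0\right)} = \sqrt{-118 + \left(10 + 0 + 0\right)} = \sqrt{-118 + 10} = \sqrt{-108} = 6 i \sqrt{3}$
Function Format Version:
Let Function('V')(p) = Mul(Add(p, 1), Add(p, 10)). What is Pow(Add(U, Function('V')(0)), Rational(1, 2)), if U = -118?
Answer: Mul(6, I, Pow(3, Rational(1, 2))) ≈ Mul(10.392, I)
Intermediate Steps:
Function('V')(p) = Mul(Add(1, p), Add(10, p))
Pow(Add(U, Function('V')(0)), Rational(1, 2)) = Pow(Add(-118, Add(10, Pow(0, 2), Mul(11, 0))), Rational(1, 2)) = Pow(Add(-118, Add(10, 0, 0)), Rational(1, 2)) = Pow(Add(-118, 10), Rational(1, 2)) = Pow(-108, Rational(1, 2)) = Mul(6, I, Pow(3, Rational(1, 2)))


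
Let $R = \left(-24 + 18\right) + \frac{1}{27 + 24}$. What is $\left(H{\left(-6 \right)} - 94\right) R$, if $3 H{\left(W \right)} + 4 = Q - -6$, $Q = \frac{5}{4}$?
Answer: $\frac{340075}{612} \approx 555.68$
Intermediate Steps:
$Q = \frac{5}{4}$ ($Q = 5 \cdot \frac{1}{4} = \frac{5}{4} \approx 1.25$)
$H{\left(W \right)} = \frac{13}{12}$ ($H{\left(W \right)} = - \frac{4}{3} + \frac{\frac{5}{4} - -6}{3} = - \frac{4}{3} + \frac{\frac{5}{4} + 6}{3} = - \frac{4}{3} + \frac{1}{3} \cdot \frac{29}{4} = - \frac{4}{3} + \frac{29}{12} = \frac{13}{12}$)
$R = - \frac{305}{51}$ ($R = -6 + \frac{1}{51} = - \frac{305}{51} \approx -5.9804$)
$\left(H{\left(-6 \right)} - 94\right) R = \left(\frac{13}{12} - 94\right) \left(- \frac{305}{51}\right) = \left(- \frac{1115}{12}\right) \left(- \frac{305}{51}\right) = \frac{340075}{612}$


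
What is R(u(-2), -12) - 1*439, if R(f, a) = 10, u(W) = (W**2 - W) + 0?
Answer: -429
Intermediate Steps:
u(W) = W**2 - W
R(u(-2), -12) - 1*439 = 10 - 1*439 = 10 - 439 = -429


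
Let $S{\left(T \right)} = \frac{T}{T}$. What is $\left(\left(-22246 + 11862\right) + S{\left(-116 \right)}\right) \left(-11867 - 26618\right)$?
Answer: $399589755$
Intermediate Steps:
$S{\left(T \right)} = 1$
$\left(\left(-22246 + 11862\right) + S{\left(-116 \right)}\right) \left(-11867 - 26618\right) = \left(\left(-22246 + 11862\right) + 1\right) \left(-11867 - 26618\right) = \left(-10384 + 1\right) \left(-38485\right) = \left(-10383\right) \left(-38485\right) = 399589755$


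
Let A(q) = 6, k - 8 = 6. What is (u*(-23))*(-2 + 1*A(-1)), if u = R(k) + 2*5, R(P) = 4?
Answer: -1288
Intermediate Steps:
k = 14 (k = 8 + 6 = 14)
u = 14 (u = 4 + 2*5 = 4 + 10 = 14)
(u*(-23))*(-2 + 1*A(-1)) = (14*(-23))*(-2 + 1*6) = -322*(-2 + 6) = -322*4 = -1288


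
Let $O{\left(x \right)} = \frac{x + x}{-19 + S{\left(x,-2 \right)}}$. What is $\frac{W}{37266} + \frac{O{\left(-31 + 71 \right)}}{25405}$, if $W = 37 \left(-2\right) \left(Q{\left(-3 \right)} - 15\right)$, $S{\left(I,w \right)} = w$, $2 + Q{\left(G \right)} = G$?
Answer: $\frac{8740068}{220906637} \approx 0.039565$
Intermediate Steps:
$Q{\left(G \right)} = -2 + G$
$O{\left(x \right)} = - \frac{2 x}{21}$ ($O{\left(x \right)} = \frac{x + x}{-19 - 2} = \frac{2 x}{-21} = 2 x \left(- \frac{1}{21}\right) = - \frac{2 x}{21}$)
$W = 1480$ ($W = 37 \left(-2\right) \left(\left(-2 - 3\right) - 15\right) = - 74 \left(-5 - 15\right) = \left(-74\right) \left(-20\right) = 1480$)
$\frac{W}{37266} + \frac{O{\left(-31 + 71 \right)}}{25405} = \frac{1480}{37266} + \frac{\left(- \frac{2}{21}\right) \left(-31 + 71\right)}{25405} = 1480 \cdot \frac{1}{37266} + \left(- \frac{2}{21}\right) 40 \cdot \frac{1}{25405} = \frac{740}{18633} - \frac{16}{106701} = \frac{8740068}{220906637}$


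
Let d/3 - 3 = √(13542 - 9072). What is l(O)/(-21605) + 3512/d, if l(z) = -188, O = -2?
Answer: -75038092/96379905 + 3512*√4470/13383 ≈ 16.766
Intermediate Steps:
d = 9 + 3*√4470 (d = 9 + 3*√(13542 - 9072) = 9 + 3*√4470 ≈ 209.57)
l(O)/(-21605) + 3512/d = -188/(-21605) + 3512/(9 + 3*√4470) = -188*(-1/21605) + 3512/(9 + 3*√4470) = 188/21605 + 3512/(9 + 3*√4470)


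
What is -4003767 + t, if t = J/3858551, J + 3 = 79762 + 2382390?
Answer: -15448736699468/3858551 ≈ -4.0038e+6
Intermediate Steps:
J = 2462149 (J = -3 + (79762 + 2382390) = -3 + 2462152 = 2462149)
t = 2462149/3858551 ≈ 0.63810
-4003767 + t = -4003767 + 2462149/3858551 = -15448736699468/3858551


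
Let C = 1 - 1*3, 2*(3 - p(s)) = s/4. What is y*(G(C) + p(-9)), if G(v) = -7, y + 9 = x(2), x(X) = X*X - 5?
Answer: 115/4 ≈ 28.750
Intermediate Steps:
p(s) = 3 - s/8 (p(s) = 3 - s/(2*4) = 3 - s/8)
x(X) = -5 + X² (x(X) = X² - 5 = -5 + X²)
y = -10 (y = -9 + (-5 + 2²) = -9 + (-5 + 4) = -9 - 1 = -10)
C = -2 (C = 1 - 3 = -2)
y*(G(C) + p(-9)) = -10*(-7 + (3 - ⅛*(-9))) = -10*(-7 + (3 + 9/8)) = -10*(-7 + 33/8) = -10*(-23/8) = 115/4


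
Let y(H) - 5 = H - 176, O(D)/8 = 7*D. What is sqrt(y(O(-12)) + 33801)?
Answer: 3*sqrt(3662) ≈ 181.54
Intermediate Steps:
O(D) = 56*D (O(D) = 8*(7*D) = 56*D)
y(H) = -171 + H (y(H) = 5 + (H - 176) = 5 + (-176 + H) = -171 + H)
sqrt(y(O(-12)) + 33801) = sqrt((-171 + 56*(-12)) + 33801) = sqrt((-171 - 672) + 33801) = sqrt(-843 + 33801) = sqrt(32958) = 3*sqrt(3662)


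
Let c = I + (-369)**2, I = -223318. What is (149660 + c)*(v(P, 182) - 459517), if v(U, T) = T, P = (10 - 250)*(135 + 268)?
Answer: -28709815505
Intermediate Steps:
P = -96720 (P = -240*403 = -96720)
c = -87157 (c = -223318 + (-369)**2 = -223318 + 136161 = -87157)
(149660 + c)*(v(P, 182) - 459517) = (149660 - 87157)*(182 - 459517) = 62503*(-459335) = -28709815505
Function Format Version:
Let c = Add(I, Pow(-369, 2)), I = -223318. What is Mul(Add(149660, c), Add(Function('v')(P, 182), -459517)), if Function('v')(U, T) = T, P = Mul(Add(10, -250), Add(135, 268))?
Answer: -28709815505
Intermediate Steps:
P = -96720 (P = Mul(-240, 403) = -96720)
c = -87157 (c = Add(-223318, Pow(-369, 2)) = Add(-223318, 136161) = -87157)
Mul(Add(149660, c), Add(Function('v')(P, 182), -459517)) = Mul(Add(149660, -87157), Add(182, -459517)) = Mul(62503, -459335) = -28709815505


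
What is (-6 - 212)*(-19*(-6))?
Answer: -24852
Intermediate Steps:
(-6 - 212)*(-19*(-6)) = -218*114 = -24852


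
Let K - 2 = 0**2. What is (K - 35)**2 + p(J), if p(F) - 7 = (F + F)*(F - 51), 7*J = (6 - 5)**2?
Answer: 52992/49 ≈ 1081.5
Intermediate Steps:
J = 1/7 (J = (6 - 5)**2/7 = (1/7)*1**2 = (1/7)*1 = 1/7 ≈ 0.14286)
p(F) = 7 + 2*F*(-51 + F) (p(F) = 7 + (F + F)*(F - 51) = 7 + (2*F)*(-51 + F) = 7 + 2*F*(-51 + F))
K = 2 (K = 2 + 0**2 = 2 + 0 = 2)
(K - 35)**2 + p(J) = (2 - 35)**2 + (7 - 102*1/7 + 2*(1/7)**2) = (-33)**2 + (7 - 102/7 + 2*(1/49)) = 1089 + (7 - 102/7 + 2/49) = 1089 - 369/49 = 52992/49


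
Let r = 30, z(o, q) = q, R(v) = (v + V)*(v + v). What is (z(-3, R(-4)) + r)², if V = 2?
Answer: 2116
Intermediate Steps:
R(v) = 2*v*(2 + v) (R(v) = (v + 2)*(v + v) = (2 + v)*(2*v) = 2*v*(2 + v))
(z(-3, R(-4)) + r)² = (2*(-4)*(2 - 4) + 30)² = (2*(-4)*(-2) + 30)² = (16 + 30)² = 46² = 2116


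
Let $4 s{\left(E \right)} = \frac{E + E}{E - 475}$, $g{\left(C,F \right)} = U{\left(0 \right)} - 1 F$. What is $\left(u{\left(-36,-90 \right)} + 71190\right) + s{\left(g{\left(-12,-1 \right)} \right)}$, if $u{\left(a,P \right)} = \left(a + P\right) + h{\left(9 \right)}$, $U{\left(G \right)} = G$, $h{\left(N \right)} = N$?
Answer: $\frac{67377203}{948} \approx 71073.0$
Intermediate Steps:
$g{\left(C,F \right)} = - F$ ($g{\left(C,F \right)} = 0 - 1 F = 0 - F = - F$)
$u{\left(a,P \right)} = 9 + P + a$ ($u{\left(a,P \right)} = \left(a + P\right) + 9 = \left(P + a\right) + 9 = 9 + P + a$)
$s{\left(E \right)} = \frac{E}{2 \left(-475 + E\right)}$ ($s{\left(E \right)} = \frac{\left(E + E\right) \frac{1}{E - 475}}{4} = \frac{2 E \frac{1}{-475 + E}}{4} = \frac{E}{2 \left(-475 + E\right)}$)
$\left(u{\left(-36,-90 \right)} + 71190\right) + s{\left(g{\left(-12,-1 \right)} \right)} = \left(\left(9 - 90 - 36\right) + 71190\right) + \frac{\left(-1\right) \left(-1\right)}{2 \left(-475 - -1\right)} = \left(-117 + 71190\right) + \frac{1}{2} \cdot 1 \frac{1}{-475 + 1} = 71073 + \frac{1}{2} \cdot 1 \frac{1}{-474} = 71073 + \frac{1}{2} \cdot 1 \left(- \frac{1}{474}\right) = 71073 - \frac{1}{948} = \frac{67377203}{948}$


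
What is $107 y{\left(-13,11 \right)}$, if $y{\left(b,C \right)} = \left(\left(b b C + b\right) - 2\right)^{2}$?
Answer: $363835952$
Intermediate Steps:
$y{\left(b,C \right)} = \left(-2 + b + C b^{2}\right)^{2}$ ($y{\left(b,C \right)} = \left(\left(b^{2} C + b\right) - 2\right)^{2} = \left(\left(C b^{2} + b\right) - 2\right)^{2} = \left(\left(b + C b^{2}\right) - 2\right)^{2} = \left(-2 + b + C b^{2}\right)^{2}$)
$107 y{\left(-13,11 \right)} = 107 \left(-2 - 13 + 11 \left(-13\right)^{2}\right)^{2} = 107 \left(-2 - 13 + 11 \cdot 169\right)^{2} = 107 \left(-2 - 13 + 1859\right)^{2} = 107 \cdot 1844^{2} = 107 \cdot 3400336 = 363835952$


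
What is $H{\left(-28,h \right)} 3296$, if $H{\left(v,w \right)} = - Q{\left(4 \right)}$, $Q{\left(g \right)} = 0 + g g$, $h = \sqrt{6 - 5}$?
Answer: $-52736$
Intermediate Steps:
$h = 1$ ($h = \sqrt{1} = 1$)
$Q{\left(g \right)} = g^{2}$ ($Q{\left(g \right)} = 0 + g^{2} = g^{2}$)
$H{\left(v,w \right)} = -16$ ($H{\left(v,w \right)} = - 4^{2} = \left(-1\right) 16 = -16$)
$H{\left(-28,h \right)} 3296 = \left(-16\right) 3296 = -52736$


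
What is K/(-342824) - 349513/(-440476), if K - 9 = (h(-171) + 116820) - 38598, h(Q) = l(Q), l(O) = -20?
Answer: 21342844069/37751436056 ≈ 0.56535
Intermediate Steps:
h(Q) = -20
K = 78211 (K = 9 + ((-20 + 116820) - 38598) = 9 + (116800 - 38598) = 9 + 78202 = 78211)
K/(-342824) - 349513/(-440476) = 78211/(-342824) - 349513/(-440476) = 78211*(-1/342824) - 349513*(-1/440476) = -78211/342824 + 349513/440476 = 21342844069/37751436056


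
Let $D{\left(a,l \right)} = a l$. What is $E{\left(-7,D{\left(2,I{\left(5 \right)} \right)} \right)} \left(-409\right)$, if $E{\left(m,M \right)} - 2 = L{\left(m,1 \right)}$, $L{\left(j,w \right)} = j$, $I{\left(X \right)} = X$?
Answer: $2045$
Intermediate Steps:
$E{\left(m,M \right)} = 2 + m$
$E{\left(-7,D{\left(2,I{\left(5 \right)} \right)} \right)} \left(-409\right) = \left(2 - 7\right) \left(-409\right) = \left(-5\right) \left(-409\right) = 2045$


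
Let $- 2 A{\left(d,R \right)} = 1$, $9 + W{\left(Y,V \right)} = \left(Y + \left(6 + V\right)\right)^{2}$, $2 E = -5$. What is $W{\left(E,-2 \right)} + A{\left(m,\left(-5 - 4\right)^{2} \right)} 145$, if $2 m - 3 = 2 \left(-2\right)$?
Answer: $- \frac{317}{4} \approx -79.25$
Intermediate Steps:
$E = - \frac{5}{2}$ ($E = \frac{1}{2} \left(-5\right) = - \frac{5}{2} \approx -2.5$)
$m = - \frac{1}{2}$ ($m = \frac{3}{2} + \frac{2 \left(-2\right)}{2} = \frac{3}{2} + \frac{1}{2} \left(-4\right) = \frac{3}{2} - 2 = - \frac{1}{2} \approx -0.5$)
$W{\left(Y,V \right)} = -9 + \left(6 + V + Y\right)^{2}$ ($W{\left(Y,V \right)} = -9 + \left(Y + \left(6 + V\right)\right)^{2} = -9 + \left(6 + V + Y\right)^{2}$)
$A{\left(d,R \right)} = - \frac{1}{2}$ ($A{\left(d,R \right)} = \left(- \frac{1}{2}\right) 1 = - \frac{1}{2}$)
$W{\left(E,-2 \right)} + A{\left(m,\left(-5 - 4\right)^{2} \right)} 145 = \left(-9 + \left(6 - 2 - \frac{5}{2}\right)^{2}\right) - \frac{145}{2} = \left(-9 + \left(\frac{3}{2}\right)^{2}\right) - \frac{145}{2} = \left(-9 + \frac{9}{4}\right) - \frac{145}{2} = - \frac{27}{4} - \frac{145}{2} = - \frac{317}{4}$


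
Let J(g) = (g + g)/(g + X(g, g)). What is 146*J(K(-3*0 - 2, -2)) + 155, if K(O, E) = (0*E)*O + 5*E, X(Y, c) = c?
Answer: 301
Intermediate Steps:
K(O, E) = 5*E (K(O, E) = 0*O + 5*E = 0 + 5*E = 5*E)
J(g) = 1 (J(g) = (g + g)/(g + g) = (2*g)/((2*g)) = (2*g)*(1/(2*g)) = 1)
146*J(K(-3*0 - 2, -2)) + 155 = 146*1 + 155 = 146 + 155 = 301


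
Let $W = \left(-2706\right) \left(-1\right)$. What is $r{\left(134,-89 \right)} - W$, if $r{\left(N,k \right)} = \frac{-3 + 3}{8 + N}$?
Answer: $-2706$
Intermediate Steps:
$r{\left(N,k \right)} = 0$ ($r{\left(N,k \right)} = \frac{0}{8 + N} = 0$)
$W = 2706$
$r{\left(134,-89 \right)} - W = 0 - 2706 = -2706$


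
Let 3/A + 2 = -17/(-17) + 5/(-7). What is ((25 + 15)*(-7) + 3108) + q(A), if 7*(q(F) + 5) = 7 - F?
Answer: 11297/4 ≈ 2824.3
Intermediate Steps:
A = -7/4 (A = 3/(-2 + (-17/(-17) + 5/(-7))) = 3/(-2 + (-17*(-1/17) + 5*(-⅐))) = 3/(-2 + (1 - 5/7)) = 3/(-2 + 2/7) = 3/(-12/7) = 3*(-7/12) = -7/4 ≈ -1.7500)
q(F) = -4 - F/7 (q(F) = -5 + (7 - F)/7 = -5 + (1 - F/7) = -4 - F/7)
((25 + 15)*(-7) + 3108) + q(A) = ((25 + 15)*(-7) + 3108) + (-4 - ⅐*(-7/4)) = (40*(-7) + 3108) + (-4 + ¼) = (-280 + 3108) - 15/4 = 2828 - 15/4 = 11297/4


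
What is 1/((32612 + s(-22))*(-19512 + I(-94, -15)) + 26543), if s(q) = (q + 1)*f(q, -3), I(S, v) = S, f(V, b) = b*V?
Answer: -1/612190413 ≈ -1.6335e-9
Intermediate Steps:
f(V, b) = V*b
s(q) = -3*q*(1 + q) (s(q) = (q + 1)*(q*(-3)) = (1 + q)*(-3*q) = -3*q*(1 + q))
1/((32612 + s(-22))*(-19512 + I(-94, -15)) + 26543) = 1/((32612 - 3*(-22)*(1 - 22))*(-19512 - 94) + 26543) = 1/((32612 - 3*(-22)*(-21))*(-19606) + 26543) = 1/((32612 - 1386)*(-19606) + 26543) = 1/(31226*(-19606) + 26543) = 1/(-612216956 + 26543) = 1/(-612190413) = -1/612190413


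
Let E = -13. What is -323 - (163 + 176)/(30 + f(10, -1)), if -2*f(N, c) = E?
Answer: -24257/73 ≈ -332.29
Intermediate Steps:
f(N, c) = 13/2 (f(N, c) = -½*(-13) = 13/2)
-323 - (163 + 176)/(30 + f(10, -1)) = -323 - (163 + 176)/(30 + 13/2) = -323 - 339/73/2 = -323 - 339*2/73 = -323 - 1*678/73 = -323 - 678/73 = -24257/73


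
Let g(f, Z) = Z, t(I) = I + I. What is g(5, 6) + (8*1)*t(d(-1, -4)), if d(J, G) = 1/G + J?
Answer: -14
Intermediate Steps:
d(J, G) = J + 1/G (d(J, G) = 1/G + J = J + 1/G)
t(I) = 2*I
g(5, 6) + (8*1)*t(d(-1, -4)) = 6 + (8*1)*(2*(-1 + 1/(-4))) = 6 + 8*(2*(-1 - ¼)) = 6 + 8*(2*(-5/4)) = 6 + 8*(-5/2) = 6 - 20 = -14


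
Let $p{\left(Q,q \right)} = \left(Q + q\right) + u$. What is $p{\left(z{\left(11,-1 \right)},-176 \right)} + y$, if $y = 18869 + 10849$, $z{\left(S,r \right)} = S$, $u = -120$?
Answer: $29433$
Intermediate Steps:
$y = 29718$
$p{\left(Q,q \right)} = -120 + Q + q$ ($p{\left(Q,q \right)} = \left(Q + q\right) - 120 = -120 + Q + q$)
$p{\left(z{\left(11,-1 \right)},-176 \right)} + y = \left(-120 + 11 - 176\right) + 29718 = -285 + 29718 = 29433$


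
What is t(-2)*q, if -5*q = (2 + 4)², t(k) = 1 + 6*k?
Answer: 396/5 ≈ 79.200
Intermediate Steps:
q = -36/5 (q = -(2 + 4)²/5 = -⅕*6² = -⅕*36 = -36/5 ≈ -7.2000)
t(-2)*q = (1 + 6*(-2))*(-36/5) = (1 - 12)*(-36/5) = -11*(-36/5) = 396/5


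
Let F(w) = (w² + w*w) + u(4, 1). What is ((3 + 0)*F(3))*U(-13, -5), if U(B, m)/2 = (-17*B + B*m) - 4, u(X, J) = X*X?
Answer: 57528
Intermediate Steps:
u(X, J) = X²
F(w) = 16 + 2*w² (F(w) = (w² + w*w) + 4² = (w² + w²) + 16 = 2*w² + 16 = 16 + 2*w²)
U(B, m) = -8 - 34*B + 2*B*m (U(B, m) = 2*((-17*B + B*m) - 4) = 2*(-4 - 17*B + B*m) = -8 - 34*B + 2*B*m)
((3 + 0)*F(3))*U(-13, -5) = ((3 + 0)*(16 + 2*3²))*(-8 - 34*(-13) + 2*(-13)*(-5)) = (3*(16 + 2*9))*(-8 + 442 + 130) = (3*(16 + 18))*564 = (3*34)*564 = 102*564 = 57528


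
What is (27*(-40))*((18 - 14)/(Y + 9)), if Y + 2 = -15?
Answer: 540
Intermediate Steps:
Y = -17 (Y = -2 - 15 = -17)
(27*(-40))*((18 - 14)/(Y + 9)) = (27*(-40))*((18 - 14)/(-17 + 9)) = -4320/(-8) = -4320*(-1)/8 = -1080*(-1/2) = 540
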